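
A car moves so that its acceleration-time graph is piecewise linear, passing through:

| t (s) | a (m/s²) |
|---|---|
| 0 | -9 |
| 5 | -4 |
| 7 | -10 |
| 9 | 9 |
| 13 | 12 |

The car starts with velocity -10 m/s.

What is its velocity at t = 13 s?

-15.5 m/s

Δv equals the area under the a-t graph; then v = v₀ + Δv.
0–5 s: ½(-9 + -4)(5) = -32.5 m/s
5–7 s: ½(-4 + -10)(2) = -14 m/s
7–9 s: ½(-10 + 9)(2) = -1 m/s
9–13 s: ½(9 + 12)(4) = 42 m/s
Δv = -5.5 m/s, so v(13) = -10 + (-5.5) = -15.5 m/s.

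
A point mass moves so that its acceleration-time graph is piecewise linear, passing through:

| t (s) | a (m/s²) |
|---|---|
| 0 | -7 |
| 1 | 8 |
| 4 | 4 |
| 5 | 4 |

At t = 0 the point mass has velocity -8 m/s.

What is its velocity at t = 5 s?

14.5 m/s

Δv equals the area under the a-t graph; then v = v₀ + Δv.
0–1 s: ½(-7 + 8)(1) = 0.5 m/s
1–4 s: ½(8 + 4)(3) = 18 m/s
4–5 s: 4 × 1 = 4 m/s
Δv = 22.5 m/s, so v(5) = -8 + (22.5) = 14.5 m/s.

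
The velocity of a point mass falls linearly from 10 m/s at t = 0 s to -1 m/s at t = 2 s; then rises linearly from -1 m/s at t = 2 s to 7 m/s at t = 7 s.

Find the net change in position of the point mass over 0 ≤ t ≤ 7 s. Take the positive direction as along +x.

24 m

Displacement is the signed area under the v-t curve.
0–2 s: ½(10 + -1)(2) = 9 m
2–7 s: ½(-1 + 7)(5) = 15 m
Net displacement = 24 m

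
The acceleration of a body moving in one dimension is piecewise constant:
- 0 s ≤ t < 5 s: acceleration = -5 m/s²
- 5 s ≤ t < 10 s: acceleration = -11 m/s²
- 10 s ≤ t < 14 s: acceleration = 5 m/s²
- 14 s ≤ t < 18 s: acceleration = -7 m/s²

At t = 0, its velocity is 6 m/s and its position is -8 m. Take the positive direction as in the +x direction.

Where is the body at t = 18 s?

On each constant-a segment, Δv = aΔt and Δx = v₀Δt + ½aΔt²; chain segment to segment.
0–5 s: v starts 6 m/s; Δx = 6·5 + ½·-5·5² = -32.5 m; v ends -19 m/s.
5–10 s: v starts -19 m/s; Δx = -19·5 + ½·-11·5² = -232.5 m; v ends -74 m/s.
10–14 s: v starts -74 m/s; Δx = -74·4 + ½·5·4² = -256 m; v ends -54 m/s.
14–18 s: v starts -54 m/s; Δx = -54·4 + ½·-7·4² = -272 m; v ends -82 m/s.
x(18) = -8 + Σ Δx = -801 m.

-801 m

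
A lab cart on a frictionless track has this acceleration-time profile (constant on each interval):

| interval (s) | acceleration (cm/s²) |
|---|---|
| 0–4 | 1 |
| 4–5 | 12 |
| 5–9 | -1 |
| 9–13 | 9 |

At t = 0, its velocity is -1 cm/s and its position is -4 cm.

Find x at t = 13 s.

On each constant-a segment, Δv = aΔt and Δx = v₀Δt + ½aΔt²; chain segment to segment.
0–4 s: v starts -1 cm/s; Δx = -1·4 + ½·1·4² = 4 cm; v ends 3 cm/s.
4–5 s: v starts 3 cm/s; Δx = 3·1 + ½·12·1² = 9 cm; v ends 15 cm/s.
5–9 s: v starts 15 cm/s; Δx = 15·4 + ½·-1·4² = 52 cm; v ends 11 cm/s.
9–13 s: v starts 11 cm/s; Δx = 11·4 + ½·9·4² = 116 cm; v ends 47 cm/s.
x(13) = -4 + Σ Δx = 177 cm.

177 cm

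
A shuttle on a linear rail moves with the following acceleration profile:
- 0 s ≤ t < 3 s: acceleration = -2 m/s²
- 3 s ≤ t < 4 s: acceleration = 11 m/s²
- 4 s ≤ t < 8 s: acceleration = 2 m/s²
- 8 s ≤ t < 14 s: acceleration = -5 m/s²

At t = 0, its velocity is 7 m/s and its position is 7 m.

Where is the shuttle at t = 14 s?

119.5 m

On each constant-a segment, Δv = aΔt and Δx = v₀Δt + ½aΔt²; chain segment to segment.
0–3 s: v starts 7 m/s; Δx = 7·3 + ½·-2·3² = 12 m; v ends 1 m/s.
3–4 s: v starts 1 m/s; Δx = 1·1 + ½·11·1² = 6.5 m; v ends 12 m/s.
4–8 s: v starts 12 m/s; Δx = 12·4 + ½·2·4² = 64 m; v ends 20 m/s.
8–14 s: v starts 20 m/s; Δx = 20·6 + ½·-5·6² = 30 m; v ends -10 m/s.
x(14) = 7 + Σ Δx = 119.5 m.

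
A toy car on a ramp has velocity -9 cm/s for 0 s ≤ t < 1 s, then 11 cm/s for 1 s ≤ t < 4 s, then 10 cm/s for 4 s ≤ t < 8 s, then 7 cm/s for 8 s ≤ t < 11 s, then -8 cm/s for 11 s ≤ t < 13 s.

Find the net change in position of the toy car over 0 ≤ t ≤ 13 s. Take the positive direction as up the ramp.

Net displacement equals the area under the velocity-time graph (areas below the axis count negative).
0–1 s: -9 × 1 = -9 cm
1–4 s: 11 × 3 = 33 cm
4–8 s: 10 × 4 = 40 cm
8–11 s: 7 × 3 = 21 cm
11–13 s: -8 × 2 = -16 cm
Net displacement = 69 cm

69 cm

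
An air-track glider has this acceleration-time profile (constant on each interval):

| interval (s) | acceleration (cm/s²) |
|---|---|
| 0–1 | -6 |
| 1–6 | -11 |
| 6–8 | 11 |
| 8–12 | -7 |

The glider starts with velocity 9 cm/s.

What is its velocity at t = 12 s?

Δv equals the area under the a-t graph; then v = v₀ + Δv.
0–1 s: -6 × 1 = -6 cm/s
1–6 s: -11 × 5 = -55 cm/s
6–8 s: 11 × 2 = 22 cm/s
8–12 s: -7 × 4 = -28 cm/s
Δv = -67 cm/s, so v(12) = 9 + (-67) = -58 cm/s.

-58 cm/s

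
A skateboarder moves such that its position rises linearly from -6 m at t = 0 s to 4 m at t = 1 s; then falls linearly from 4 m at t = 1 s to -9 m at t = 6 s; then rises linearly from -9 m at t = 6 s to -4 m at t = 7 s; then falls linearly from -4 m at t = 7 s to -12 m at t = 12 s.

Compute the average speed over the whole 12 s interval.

3 m/s

Average speed = (total path length)/(elapsed time); on a piecewise-linear x-t graph the path length is Σ|Δx|.
0–1 s: |Δx| = |4 − -6| = 10 m
1–6 s: |Δx| = |-9 − 4| = 13 m
6–7 s: |Δx| = |-4 − -9| = 5 m
7–12 s: |Δx| = |-12 − -4| = 8 m
Total path = 36 m; average speed = 36/12 = 3 m/s.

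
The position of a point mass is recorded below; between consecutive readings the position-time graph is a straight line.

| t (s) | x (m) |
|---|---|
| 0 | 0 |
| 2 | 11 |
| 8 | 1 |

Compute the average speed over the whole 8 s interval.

Average speed = (total path length)/(elapsed time); on a piecewise-linear x-t graph the path length is Σ|Δx|.
0–2 s: |Δx| = |11 − 0| = 11 m
2–8 s: |Δx| = |1 − 11| = 10 m
Total path = 21 m; average speed = 21/8 = 2.625 m/s.

2.625 m/s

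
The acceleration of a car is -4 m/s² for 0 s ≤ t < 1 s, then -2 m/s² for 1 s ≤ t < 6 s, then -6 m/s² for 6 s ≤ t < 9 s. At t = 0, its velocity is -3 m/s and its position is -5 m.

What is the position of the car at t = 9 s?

On each constant-a segment, Δv = aΔt and Δx = v₀Δt + ½aΔt²; chain segment to segment.
0–1 s: v starts -3 m/s; Δx = -3·1 + ½·-4·1² = -5 m; v ends -7 m/s.
1–6 s: v starts -7 m/s; Δx = -7·5 + ½·-2·5² = -60 m; v ends -17 m/s.
6–9 s: v starts -17 m/s; Δx = -17·3 + ½·-6·3² = -78 m; v ends -35 m/s.
x(9) = -5 + Σ Δx = -148 m.

-148 m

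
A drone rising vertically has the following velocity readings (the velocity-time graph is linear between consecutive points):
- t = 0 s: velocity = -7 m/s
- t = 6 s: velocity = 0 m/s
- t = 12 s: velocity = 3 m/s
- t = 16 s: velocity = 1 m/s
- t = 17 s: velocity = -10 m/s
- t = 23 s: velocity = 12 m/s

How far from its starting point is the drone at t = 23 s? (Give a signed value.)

-2.5 m

Net displacement equals the area under the velocity-time graph (areas below the axis count negative).
0–6 s: ½(-7 + 0)(6) = -21 m
6–12 s: ½(0 + 3)(6) = 9 m
12–16 s: ½(3 + 1)(4) = 8 m
16–17 s: ½(1 + -10)(1) = -4.5 m
17–23 s: ½(-10 + 12)(6) = 6 m
Net displacement = -2.5 m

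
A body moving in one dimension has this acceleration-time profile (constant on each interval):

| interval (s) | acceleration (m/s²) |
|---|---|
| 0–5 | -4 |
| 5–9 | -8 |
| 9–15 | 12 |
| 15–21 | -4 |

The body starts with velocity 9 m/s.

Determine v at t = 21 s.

5 m/s

Δv equals the area under the a-t graph; then v = v₀ + Δv.
0–5 s: -4 × 5 = -20 m/s
5–9 s: -8 × 4 = -32 m/s
9–15 s: 12 × 6 = 72 m/s
15–21 s: -4 × 6 = -24 m/s
Δv = -4 m/s, so v(21) = 9 + (-4) = 5 m/s.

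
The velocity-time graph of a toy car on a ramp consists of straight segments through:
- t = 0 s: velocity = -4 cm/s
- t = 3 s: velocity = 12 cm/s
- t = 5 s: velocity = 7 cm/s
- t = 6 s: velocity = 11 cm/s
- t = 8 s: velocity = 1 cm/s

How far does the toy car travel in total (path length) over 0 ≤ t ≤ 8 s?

Distance (not displacement) is the total path length: add the absolute areas under v-t.
0–3 s: v = 0 at t = 0.75 s; triangle areas 1.5 + 13.5 = 15 cm
3–5 s: |½(12 + 7)(2)| = 19 cm
5–6 s: |½(7 + 11)(1)| = 9 cm
6–8 s: |½(11 + 1)(2)| = 12 cm
Total distance = 55 cm

55 cm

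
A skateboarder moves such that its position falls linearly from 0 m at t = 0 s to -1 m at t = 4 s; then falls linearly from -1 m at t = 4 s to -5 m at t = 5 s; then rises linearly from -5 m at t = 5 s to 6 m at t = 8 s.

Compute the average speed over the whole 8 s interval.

Average speed = (total path length)/(elapsed time); on a piecewise-linear x-t graph the path length is Σ|Δx|.
0–4 s: |Δx| = |-1 − 0| = 1 m
4–5 s: |Δx| = |-5 − -1| = 4 m
5–8 s: |Δx| = |6 − -5| = 11 m
Total path = 16 m; average speed = 16/8 = 2 m/s.

2 m/s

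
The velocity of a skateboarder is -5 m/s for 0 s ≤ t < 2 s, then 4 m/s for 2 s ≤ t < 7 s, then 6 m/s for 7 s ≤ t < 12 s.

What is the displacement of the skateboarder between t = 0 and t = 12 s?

40 m

Displacement is the signed area under the v-t curve.
0–2 s: -5 × 2 = -10 m
2–7 s: 4 × 5 = 20 m
7–12 s: 6 × 5 = 30 m
Net displacement = 40 m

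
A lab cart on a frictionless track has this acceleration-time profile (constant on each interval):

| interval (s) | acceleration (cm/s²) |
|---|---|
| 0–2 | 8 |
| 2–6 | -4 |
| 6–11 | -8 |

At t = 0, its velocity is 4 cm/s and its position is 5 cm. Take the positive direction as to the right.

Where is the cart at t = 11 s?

-3 cm

On each constant-a segment, Δv = aΔt and Δx = v₀Δt + ½aΔt²; chain segment to segment.
0–2 s: v starts 4 cm/s; Δx = 4·2 + ½·8·2² = 24 cm; v ends 20 cm/s.
2–6 s: v starts 20 cm/s; Δx = 20·4 + ½·-4·4² = 48 cm; v ends 4 cm/s.
6–11 s: v starts 4 cm/s; Δx = 4·5 + ½·-8·5² = -80 cm; v ends -36 cm/s.
x(11) = 5 + Σ Δx = -3 cm.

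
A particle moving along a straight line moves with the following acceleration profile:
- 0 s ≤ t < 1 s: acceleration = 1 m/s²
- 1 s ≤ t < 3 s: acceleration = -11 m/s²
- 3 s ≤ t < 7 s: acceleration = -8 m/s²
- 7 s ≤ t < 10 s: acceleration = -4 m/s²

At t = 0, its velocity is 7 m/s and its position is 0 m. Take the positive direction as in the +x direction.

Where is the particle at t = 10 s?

-274.5 m

On each constant-a segment, Δv = aΔt and Δx = v₀Δt + ½aΔt²; chain segment to segment.
0–1 s: v starts 7 m/s; Δx = 7·1 + ½·1·1² = 7.5 m; v ends 8 m/s.
1–3 s: v starts 8 m/s; Δx = 8·2 + ½·-11·2² = -6 m; v ends -14 m/s.
3–7 s: v starts -14 m/s; Δx = -14·4 + ½·-8·4² = -120 m; v ends -46 m/s.
7–10 s: v starts -46 m/s; Δx = -46·3 + ½·-4·3² = -156 m; v ends -58 m/s.
x(10) = 0 + Σ Δx = -274.5 m.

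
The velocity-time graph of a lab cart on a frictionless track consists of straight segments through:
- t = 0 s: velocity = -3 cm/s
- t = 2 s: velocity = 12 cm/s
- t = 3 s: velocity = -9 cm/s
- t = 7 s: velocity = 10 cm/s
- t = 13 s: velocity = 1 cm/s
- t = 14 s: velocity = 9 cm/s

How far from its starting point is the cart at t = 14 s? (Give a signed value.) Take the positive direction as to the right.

Displacement is the signed area under the v-t curve.
0–2 s: ½(-3 + 12)(2) = 9 cm
2–3 s: ½(12 + -9)(1) = 1.5 cm
3–7 s: ½(-9 + 10)(4) = 2 cm
7–13 s: ½(10 + 1)(6) = 33 cm
13–14 s: ½(1 + 9)(1) = 5 cm
Net displacement = 50.5 cm

50.5 cm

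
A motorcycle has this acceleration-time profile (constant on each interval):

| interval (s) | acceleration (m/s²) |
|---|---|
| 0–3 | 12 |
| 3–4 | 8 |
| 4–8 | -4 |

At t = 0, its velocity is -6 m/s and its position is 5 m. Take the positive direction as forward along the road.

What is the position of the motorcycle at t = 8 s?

On each constant-a segment, Δv = aΔt and Δx = v₀Δt + ½aΔt²; chain segment to segment.
0–3 s: v starts -6 m/s; Δx = -6·3 + ½·12·3² = 36 m; v ends 30 m/s.
3–4 s: v starts 30 m/s; Δx = 30·1 + ½·8·1² = 34 m; v ends 38 m/s.
4–8 s: v starts 38 m/s; Δx = 38·4 + ½·-4·4² = 120 m; v ends 22 m/s.
x(8) = 5 + Σ Δx = 195 m.

195 m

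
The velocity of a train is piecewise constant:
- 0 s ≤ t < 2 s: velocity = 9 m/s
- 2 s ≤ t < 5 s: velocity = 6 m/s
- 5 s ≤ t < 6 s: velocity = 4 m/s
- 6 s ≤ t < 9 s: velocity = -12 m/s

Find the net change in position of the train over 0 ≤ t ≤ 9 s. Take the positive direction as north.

4 m

Net displacement equals the area under the velocity-time graph (areas below the axis count negative).
0–2 s: 9 × 2 = 18 m
2–5 s: 6 × 3 = 18 m
5–6 s: 4 × 1 = 4 m
6–9 s: -12 × 3 = -36 m
Net displacement = 4 m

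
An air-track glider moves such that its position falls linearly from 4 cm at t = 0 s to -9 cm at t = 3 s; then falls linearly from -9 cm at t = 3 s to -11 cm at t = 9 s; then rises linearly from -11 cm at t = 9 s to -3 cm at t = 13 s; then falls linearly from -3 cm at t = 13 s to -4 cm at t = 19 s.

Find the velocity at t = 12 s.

2 cm/s

Velocity is the slope of the x-t graph on 9–13 s: (-3 − -11)/(13 − 9) = 2 cm/s.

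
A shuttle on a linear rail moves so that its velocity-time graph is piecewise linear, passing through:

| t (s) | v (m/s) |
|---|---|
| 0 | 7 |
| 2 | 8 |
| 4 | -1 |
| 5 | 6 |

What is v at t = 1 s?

7.5 m/s

On 0–2 s the graph is linear from 7 to 8 m/s: v(1) = 7 + (8 − 7)·(1 − 0)/(2 − 0) = 7.5 m/s.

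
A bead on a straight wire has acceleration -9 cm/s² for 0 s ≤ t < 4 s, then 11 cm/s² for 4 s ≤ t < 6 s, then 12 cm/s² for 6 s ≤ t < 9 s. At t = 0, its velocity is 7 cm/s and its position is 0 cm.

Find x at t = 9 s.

-47 cm

On each constant-a segment, Δv = aΔt and Δx = v₀Δt + ½aΔt²; chain segment to segment.
0–4 s: v starts 7 cm/s; Δx = 7·4 + ½·-9·4² = -44 cm; v ends -29 cm/s.
4–6 s: v starts -29 cm/s; Δx = -29·2 + ½·11·2² = -36 cm; v ends -7 cm/s.
6–9 s: v starts -7 cm/s; Δx = -7·3 + ½·12·3² = 33 cm; v ends 29 cm/s.
x(9) = 0 + Σ Δx = -47 cm.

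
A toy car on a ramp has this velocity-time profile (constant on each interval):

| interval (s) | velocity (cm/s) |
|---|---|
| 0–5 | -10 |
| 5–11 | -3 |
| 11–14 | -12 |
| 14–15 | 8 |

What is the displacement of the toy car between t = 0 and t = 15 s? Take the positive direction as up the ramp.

Displacement is the signed area under the v-t curve.
0–5 s: -10 × 5 = -50 cm
5–11 s: -3 × 6 = -18 cm
11–14 s: -12 × 3 = -36 cm
14–15 s: 8 × 1 = 8 cm
Net displacement = -96 cm

-96 cm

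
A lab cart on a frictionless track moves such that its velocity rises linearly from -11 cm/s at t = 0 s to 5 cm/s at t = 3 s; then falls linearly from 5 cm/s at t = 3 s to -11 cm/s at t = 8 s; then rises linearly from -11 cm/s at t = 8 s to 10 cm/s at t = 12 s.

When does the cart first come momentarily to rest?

t = 2.0625 s

v changes sign on 0–3 s (from -11 to 5); the graph is linear there, so v = 0 at t = 0 + (11)·(3 − 0)/(5 − -11) = 2.0625 s.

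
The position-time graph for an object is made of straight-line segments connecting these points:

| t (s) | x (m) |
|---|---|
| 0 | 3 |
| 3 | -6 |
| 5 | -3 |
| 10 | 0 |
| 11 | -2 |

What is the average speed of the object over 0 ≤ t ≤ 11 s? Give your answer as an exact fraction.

17/11 m/s

Average speed = (total path length)/(elapsed time); on a piecewise-linear x-t graph the path length is Σ|Δx|.
0–3 s: |Δx| = |-6 − 3| = 9 m
3–5 s: |Δx| = |-3 − -6| = 3 m
5–10 s: |Δx| = |0 − -3| = 3 m
10–11 s: |Δx| = |-2 − 0| = 2 m
Total path = 17 m; average speed = 17/11 = 17/11 m/s.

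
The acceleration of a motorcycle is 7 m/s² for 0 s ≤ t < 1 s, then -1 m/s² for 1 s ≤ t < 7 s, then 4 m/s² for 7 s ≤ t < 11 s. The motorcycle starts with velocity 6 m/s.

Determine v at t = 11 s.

23 m/s

Δv equals the area under the a-t graph; then v = v₀ + Δv.
0–1 s: 7 × 1 = 7 m/s
1–7 s: -1 × 6 = -6 m/s
7–11 s: 4 × 4 = 16 m/s
Δv = 17 m/s, so v(11) = 6 + (17) = 23 m/s.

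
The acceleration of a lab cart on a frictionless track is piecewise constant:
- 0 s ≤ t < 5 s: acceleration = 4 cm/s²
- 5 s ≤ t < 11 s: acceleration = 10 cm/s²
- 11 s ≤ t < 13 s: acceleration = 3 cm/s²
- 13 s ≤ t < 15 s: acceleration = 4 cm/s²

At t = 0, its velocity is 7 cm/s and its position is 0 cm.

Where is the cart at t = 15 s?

801 cm

On each constant-a segment, Δv = aΔt and Δx = v₀Δt + ½aΔt²; chain segment to segment.
0–5 s: v starts 7 cm/s; Δx = 7·5 + ½·4·5² = 85 cm; v ends 27 cm/s.
5–11 s: v starts 27 cm/s; Δx = 27·6 + ½·10·6² = 342 cm; v ends 87 cm/s.
11–13 s: v starts 87 cm/s; Δx = 87·2 + ½·3·2² = 180 cm; v ends 93 cm/s.
13–15 s: v starts 93 cm/s; Δx = 93·2 + ½·4·2² = 194 cm; v ends 101 cm/s.
x(15) = 0 + Σ Δx = 801 cm.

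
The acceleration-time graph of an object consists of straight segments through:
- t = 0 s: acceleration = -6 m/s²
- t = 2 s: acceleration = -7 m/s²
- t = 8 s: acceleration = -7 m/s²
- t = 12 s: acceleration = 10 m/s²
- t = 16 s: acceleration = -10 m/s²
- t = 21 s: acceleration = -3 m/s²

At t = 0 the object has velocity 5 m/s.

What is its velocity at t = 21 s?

Δv equals the area under the a-t graph; then v = v₀ + Δv.
0–2 s: ½(-6 + -7)(2) = -13 m/s
2–8 s: -7 × 6 = -42 m/s
8–12 s: ½(-7 + 10)(4) = 6 m/s
12–16 s: ½(10 + -10)(4) = 0 m/s
16–21 s: ½(-10 + -3)(5) = -32.5 m/s
Δv = -81.5 m/s, so v(21) = 5 + (-81.5) = -76.5 m/s.

-76.5 m/s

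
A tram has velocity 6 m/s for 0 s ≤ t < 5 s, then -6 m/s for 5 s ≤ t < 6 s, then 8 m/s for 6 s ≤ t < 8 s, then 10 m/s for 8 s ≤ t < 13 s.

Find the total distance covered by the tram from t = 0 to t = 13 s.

Total distance travelled is ∫|v| dt — sum the magnitudes of each area piece.
0–5 s: |6| × 5 = 30 m
5–6 s: |-6| × 1 = 6 m
6–8 s: |8| × 2 = 16 m
8–13 s: |10| × 5 = 50 m
Total distance = 102 m

102 m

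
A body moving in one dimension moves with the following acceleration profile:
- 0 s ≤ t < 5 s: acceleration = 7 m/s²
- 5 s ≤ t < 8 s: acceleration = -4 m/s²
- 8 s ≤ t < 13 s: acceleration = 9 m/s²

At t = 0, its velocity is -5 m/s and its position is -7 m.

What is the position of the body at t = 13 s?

On each constant-a segment, Δv = aΔt and Δx = v₀Δt + ½aΔt²; chain segment to segment.
0–5 s: v starts -5 m/s; Δx = -5·5 + ½·7·5² = 62.5 m; v ends 30 m/s.
5–8 s: v starts 30 m/s; Δx = 30·3 + ½·-4·3² = 72 m; v ends 18 m/s.
8–13 s: v starts 18 m/s; Δx = 18·5 + ½·9·5² = 202.5 m; v ends 63 m/s.
x(13) = -7 + Σ Δx = 330 m.

330 m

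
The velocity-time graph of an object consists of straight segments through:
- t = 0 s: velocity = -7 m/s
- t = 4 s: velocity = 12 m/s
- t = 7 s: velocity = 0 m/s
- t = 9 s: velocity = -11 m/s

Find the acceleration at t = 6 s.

Acceleration is the slope of the v-t graph on 4–7 s: (0 − 12)/(7 − 4) = -4 m/s².

-4 m/s²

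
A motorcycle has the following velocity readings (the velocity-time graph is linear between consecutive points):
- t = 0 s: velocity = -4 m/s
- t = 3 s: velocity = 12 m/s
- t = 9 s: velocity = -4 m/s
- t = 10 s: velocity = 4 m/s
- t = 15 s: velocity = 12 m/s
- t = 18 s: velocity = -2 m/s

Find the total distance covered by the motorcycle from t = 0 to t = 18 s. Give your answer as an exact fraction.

Distance (not displacement) is the total path length: add the absolute areas under v-t.
0–3 s: v = 0 at t = 0.75 s; triangle areas 1.5 + 13.5 = 15 m
3–9 s: v = 0 at t = 7.5 s; triangle areas 27 + 3 = 30 m
9–10 s: v = 0 at t = 9.5 s; triangle areas 1 + 1 = 2 m
10–15 s: |½(4 + 12)(5)| = 40 m
15–18 s: v = 0 at t = 123/7 s; triangle areas 108/7 + 3/7 = 111/7 m
Total distance = 720/7 m

720/7 m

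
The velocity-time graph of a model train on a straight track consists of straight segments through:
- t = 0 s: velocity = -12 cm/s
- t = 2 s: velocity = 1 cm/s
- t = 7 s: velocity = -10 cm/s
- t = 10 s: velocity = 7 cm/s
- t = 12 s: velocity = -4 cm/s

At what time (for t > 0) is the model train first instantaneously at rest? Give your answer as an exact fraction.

t = 24/13 s

v changes sign on 0–2 s (from -12 to 1); the graph is linear there, so v = 0 at t = 0 + (12)·(2 − 0)/(1 − -12) = 24/13 s.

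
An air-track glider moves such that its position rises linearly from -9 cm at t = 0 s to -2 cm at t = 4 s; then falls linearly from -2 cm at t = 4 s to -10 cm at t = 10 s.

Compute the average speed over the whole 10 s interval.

Average speed = (total path length)/(elapsed time); on a piecewise-linear x-t graph the path length is Σ|Δx|.
0–4 s: |Δx| = |-2 − -9| = 7 cm
4–10 s: |Δx| = |-10 − -2| = 8 cm
Total path = 15 cm; average speed = 15/10 = 1.5 cm/s.

1.5 cm/s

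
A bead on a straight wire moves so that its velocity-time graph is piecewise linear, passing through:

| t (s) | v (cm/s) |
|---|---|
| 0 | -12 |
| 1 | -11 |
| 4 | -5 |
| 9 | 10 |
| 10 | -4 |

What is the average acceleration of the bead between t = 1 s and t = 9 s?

Average acceleration = Δv/Δt = (10 − -11)/(9 − 1) = 2.625 cm/s².

2.625 cm/s²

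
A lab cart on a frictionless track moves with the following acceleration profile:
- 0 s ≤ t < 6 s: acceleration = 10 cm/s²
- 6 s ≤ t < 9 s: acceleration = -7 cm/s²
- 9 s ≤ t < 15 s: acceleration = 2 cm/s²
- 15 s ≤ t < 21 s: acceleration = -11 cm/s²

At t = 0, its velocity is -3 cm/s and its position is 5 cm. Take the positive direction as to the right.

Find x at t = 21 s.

On each constant-a segment, Δv = aΔt and Δx = v₀Δt + ½aΔt²; chain segment to segment.
0–6 s: v starts -3 cm/s; Δx = -3·6 + ½·10·6² = 162 cm; v ends 57 cm/s.
6–9 s: v starts 57 cm/s; Δx = 57·3 + ½·-7·3² = 139.5 cm; v ends 36 cm/s.
9–15 s: v starts 36 cm/s; Δx = 36·6 + ½·2·6² = 252 cm; v ends 48 cm/s.
15–21 s: v starts 48 cm/s; Δx = 48·6 + ½·-11·6² = 90 cm; v ends -18 cm/s.
x(21) = 5 + Σ Δx = 648.5 cm.

648.5 cm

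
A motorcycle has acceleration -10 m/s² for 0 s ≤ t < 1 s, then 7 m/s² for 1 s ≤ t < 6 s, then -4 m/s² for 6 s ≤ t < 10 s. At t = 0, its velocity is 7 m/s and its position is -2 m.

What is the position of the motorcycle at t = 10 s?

On each constant-a segment, Δv = aΔt and Δx = v₀Δt + ½aΔt²; chain segment to segment.
0–1 s: v starts 7 m/s; Δx = 7·1 + ½·-10·1² = 2 m; v ends -3 m/s.
1–6 s: v starts -3 m/s; Δx = -3·5 + ½·7·5² = 72.5 m; v ends 32 m/s.
6–10 s: v starts 32 m/s; Δx = 32·4 + ½·-4·4² = 96 m; v ends 16 m/s.
x(10) = -2 + Σ Δx = 168.5 m.

168.5 m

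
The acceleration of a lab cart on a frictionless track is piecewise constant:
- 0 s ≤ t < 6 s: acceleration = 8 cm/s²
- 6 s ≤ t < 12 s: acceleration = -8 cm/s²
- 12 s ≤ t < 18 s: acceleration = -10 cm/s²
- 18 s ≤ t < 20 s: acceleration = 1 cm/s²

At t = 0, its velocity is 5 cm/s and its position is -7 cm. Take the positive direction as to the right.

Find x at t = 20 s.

83 cm

On each constant-a segment, Δv = aΔt and Δx = v₀Δt + ½aΔt²; chain segment to segment.
0–6 s: v starts 5 cm/s; Δx = 5·6 + ½·8·6² = 174 cm; v ends 53 cm/s.
6–12 s: v starts 53 cm/s; Δx = 53·6 + ½·-8·6² = 174 cm; v ends 5 cm/s.
12–18 s: v starts 5 cm/s; Δx = 5·6 + ½·-10·6² = -150 cm; v ends -55 cm/s.
18–20 s: v starts -55 cm/s; Δx = -55·2 + ½·1·2² = -108 cm; v ends -53 cm/s.
x(20) = -7 + Σ Δx = 83 cm.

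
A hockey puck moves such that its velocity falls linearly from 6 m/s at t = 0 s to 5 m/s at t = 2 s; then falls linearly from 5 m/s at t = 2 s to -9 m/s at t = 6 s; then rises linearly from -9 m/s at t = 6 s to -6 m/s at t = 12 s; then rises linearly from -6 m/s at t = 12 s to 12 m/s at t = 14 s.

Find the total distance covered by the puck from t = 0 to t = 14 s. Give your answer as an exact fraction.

568/7 m

Total distance travelled is ∫|v| dt — sum the magnitudes of each area piece.
0–2 s: |½(6 + 5)(2)| = 11 m
2–6 s: v = 0 at t = 24/7 s; triangle areas 25/7 + 81/7 = 106/7 m
6–12 s: |½(-9 + -6)(6)| = 45 m
12–14 s: v = 0 at t = 38/3 s; triangle areas 2 + 8 = 10 m
Total distance = 568/7 m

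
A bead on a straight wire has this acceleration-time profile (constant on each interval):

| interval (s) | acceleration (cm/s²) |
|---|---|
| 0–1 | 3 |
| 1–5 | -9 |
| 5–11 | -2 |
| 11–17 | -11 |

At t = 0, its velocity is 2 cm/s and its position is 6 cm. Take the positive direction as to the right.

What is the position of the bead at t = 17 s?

-720.5 cm

On each constant-a segment, Δv = aΔt and Δx = v₀Δt + ½aΔt²; chain segment to segment.
0–1 s: v starts 2 cm/s; Δx = 2·1 + ½·3·1² = 3.5 cm; v ends 5 cm/s.
1–5 s: v starts 5 cm/s; Δx = 5·4 + ½·-9·4² = -52 cm; v ends -31 cm/s.
5–11 s: v starts -31 cm/s; Δx = -31·6 + ½·-2·6² = -222 cm; v ends -43 cm/s.
11–17 s: v starts -43 cm/s; Δx = -43·6 + ½·-11·6² = -456 cm; v ends -109 cm/s.
x(17) = 6 + Σ Δx = -720.5 cm.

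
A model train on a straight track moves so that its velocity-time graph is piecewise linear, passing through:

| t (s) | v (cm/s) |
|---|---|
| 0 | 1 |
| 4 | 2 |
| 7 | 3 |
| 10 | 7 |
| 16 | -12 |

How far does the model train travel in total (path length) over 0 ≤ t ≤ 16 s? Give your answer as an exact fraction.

Distance (not displacement) is the total path length: add the absolute areas under v-t.
0–4 s: |½(1 + 2)(4)| = 6 cm
4–7 s: |½(2 + 3)(3)| = 7.5 cm
7–10 s: |½(3 + 7)(3)| = 15 cm
10–16 s: v = 0 at t = 232/19 s; triangle areas 147/19 + 432/19 = 579/19 cm
Total distance = 2241/38 cm

2241/38 cm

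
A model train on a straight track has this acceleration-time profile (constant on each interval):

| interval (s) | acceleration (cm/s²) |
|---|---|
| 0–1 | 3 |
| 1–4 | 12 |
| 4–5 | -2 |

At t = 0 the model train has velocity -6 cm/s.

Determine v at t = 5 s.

Δv equals the area under the a-t graph; then v = v₀ + Δv.
0–1 s: 3 × 1 = 3 cm/s
1–4 s: 12 × 3 = 36 cm/s
4–5 s: -2 × 1 = -2 cm/s
Δv = 37 cm/s, so v(5) = -6 + (37) = 31 cm/s.

31 cm/s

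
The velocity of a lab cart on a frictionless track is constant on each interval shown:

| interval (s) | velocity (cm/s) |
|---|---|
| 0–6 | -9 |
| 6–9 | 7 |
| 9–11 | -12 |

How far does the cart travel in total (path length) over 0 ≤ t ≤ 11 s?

Distance (not displacement) is the total path length: add the absolute areas under v-t.
0–6 s: |-9| × 6 = 54 cm
6–9 s: |7| × 3 = 21 cm
9–11 s: |-12| × 2 = 24 cm
Total distance = 99 cm

99 cm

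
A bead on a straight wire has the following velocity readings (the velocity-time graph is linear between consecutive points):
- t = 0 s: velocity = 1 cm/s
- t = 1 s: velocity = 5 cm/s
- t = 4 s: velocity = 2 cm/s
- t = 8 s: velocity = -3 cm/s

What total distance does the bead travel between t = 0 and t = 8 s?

Total distance travelled is ∫|v| dt — sum the magnitudes of each area piece.
0–1 s: |½(1 + 5)(1)| = 3 cm
1–4 s: |½(5 + 2)(3)| = 10.5 cm
4–8 s: v = 0 at t = 5.6 s; triangle areas 1.6 + 3.6 = 5.2 cm
Total distance = 18.7 cm

18.7 cm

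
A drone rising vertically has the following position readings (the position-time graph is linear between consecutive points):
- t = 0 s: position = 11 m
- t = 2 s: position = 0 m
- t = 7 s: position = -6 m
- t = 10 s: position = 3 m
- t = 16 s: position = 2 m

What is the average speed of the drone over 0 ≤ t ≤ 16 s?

Average speed = (total path length)/(elapsed time); on a piecewise-linear x-t graph the path length is Σ|Δx|.
0–2 s: |Δx| = |0 − 11| = 11 m
2–7 s: |Δx| = |-6 − 0| = 6 m
7–10 s: |Δx| = |3 − -6| = 9 m
10–16 s: |Δx| = |2 − 3| = 1 m
Total path = 27 m; average speed = 27/16 = 1.6875 m/s.

1.6875 m/s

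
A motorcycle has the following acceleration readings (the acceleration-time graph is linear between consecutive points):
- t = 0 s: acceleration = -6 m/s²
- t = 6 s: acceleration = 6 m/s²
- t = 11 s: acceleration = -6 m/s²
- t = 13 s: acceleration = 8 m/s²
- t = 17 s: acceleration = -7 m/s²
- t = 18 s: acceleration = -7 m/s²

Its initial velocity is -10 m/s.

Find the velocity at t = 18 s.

-13 m/s

Δv equals the area under the a-t graph; then v = v₀ + Δv.
0–6 s: ½(-6 + 6)(6) = 0 m/s
6–11 s: ½(6 + -6)(5) = 0 m/s
11–13 s: ½(-6 + 8)(2) = 2 m/s
13–17 s: ½(8 + -7)(4) = 2 m/s
17–18 s: -7 × 1 = -7 m/s
Δv = -3 m/s, so v(18) = -10 + (-3) = -13 m/s.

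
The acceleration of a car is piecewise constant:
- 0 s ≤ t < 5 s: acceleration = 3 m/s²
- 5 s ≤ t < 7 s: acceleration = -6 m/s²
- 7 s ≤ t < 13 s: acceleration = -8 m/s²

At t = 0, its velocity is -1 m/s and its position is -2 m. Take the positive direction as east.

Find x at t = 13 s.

-85.5 m

On each constant-a segment, Δv = aΔt and Δx = v₀Δt + ½aΔt²; chain segment to segment.
0–5 s: v starts -1 m/s; Δx = -1·5 + ½·3·5² = 32.5 m; v ends 14 m/s.
5–7 s: v starts 14 m/s; Δx = 14·2 + ½·-6·2² = 16 m; v ends 2 m/s.
7–13 s: v starts 2 m/s; Δx = 2·6 + ½·-8·6² = -132 m; v ends -46 m/s.
x(13) = -2 + Σ Δx = -85.5 m.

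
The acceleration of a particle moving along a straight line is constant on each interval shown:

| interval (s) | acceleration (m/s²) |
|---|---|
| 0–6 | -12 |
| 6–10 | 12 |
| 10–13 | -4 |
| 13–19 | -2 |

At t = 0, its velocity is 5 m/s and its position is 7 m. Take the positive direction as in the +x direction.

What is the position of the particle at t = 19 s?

On each constant-a segment, Δv = aΔt and Δx = v₀Δt + ½aΔt²; chain segment to segment.
0–6 s: v starts 5 m/s; Δx = 5·6 + ½·-12·6² = -186 m; v ends -67 m/s.
6–10 s: v starts -67 m/s; Δx = -67·4 + ½·12·4² = -172 m; v ends -19 m/s.
10–13 s: v starts -19 m/s; Δx = -19·3 + ½·-4·3² = -75 m; v ends -31 m/s.
13–19 s: v starts -31 m/s; Δx = -31·6 + ½·-2·6² = -222 m; v ends -43 m/s.
x(19) = 7 + Σ Δx = -648 m.

-648 m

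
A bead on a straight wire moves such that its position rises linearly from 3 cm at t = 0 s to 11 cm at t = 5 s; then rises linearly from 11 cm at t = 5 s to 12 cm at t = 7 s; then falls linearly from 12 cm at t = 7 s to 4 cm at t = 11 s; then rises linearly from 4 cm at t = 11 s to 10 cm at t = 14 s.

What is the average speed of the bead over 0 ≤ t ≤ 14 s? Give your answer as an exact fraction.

23/14 cm/s

Average speed = (total path length)/(elapsed time); on a piecewise-linear x-t graph the path length is Σ|Δx|.
0–5 s: |Δx| = |11 − 3| = 8 cm
5–7 s: |Δx| = |12 − 11| = 1 cm
7–11 s: |Δx| = |4 − 12| = 8 cm
11–14 s: |Δx| = |10 − 4| = 6 cm
Total path = 23 cm; average speed = 23/14 = 23/14 cm/s.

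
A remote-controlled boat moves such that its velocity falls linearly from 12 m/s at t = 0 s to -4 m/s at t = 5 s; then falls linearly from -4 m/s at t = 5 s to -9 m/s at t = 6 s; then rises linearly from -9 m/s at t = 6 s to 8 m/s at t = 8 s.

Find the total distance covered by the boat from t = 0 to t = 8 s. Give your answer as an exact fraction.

Total distance travelled is ∫|v| dt — sum the magnitudes of each area piece.
0–5 s: v = 0 at t = 3.75 s; triangle areas 22.5 + 2.5 = 25 m
5–6 s: |½(-4 + -9)(1)| = 6.5 m
6–8 s: v = 0 at t = 120/17 s; triangle areas 81/17 + 64/17 = 145/17 m
Total distance = 1361/34 m

1361/34 m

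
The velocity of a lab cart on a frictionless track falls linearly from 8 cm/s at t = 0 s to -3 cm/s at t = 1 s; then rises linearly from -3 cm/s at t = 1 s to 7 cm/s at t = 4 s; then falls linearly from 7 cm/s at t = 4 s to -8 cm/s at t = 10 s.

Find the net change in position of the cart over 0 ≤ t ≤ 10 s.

Displacement is the signed area under the v-t curve.
0–1 s: ½(8 + -3)(1) = 2.5 cm
1–4 s: ½(-3 + 7)(3) = 6 cm
4–10 s: ½(7 + -8)(6) = -3 cm
Net displacement = 5.5 cm

5.5 cm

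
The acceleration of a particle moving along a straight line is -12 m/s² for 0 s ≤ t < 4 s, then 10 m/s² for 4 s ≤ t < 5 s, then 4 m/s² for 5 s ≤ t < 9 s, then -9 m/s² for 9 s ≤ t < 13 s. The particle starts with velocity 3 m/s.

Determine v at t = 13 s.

Δv equals the area under the a-t graph; then v = v₀ + Δv.
0–4 s: -12 × 4 = -48 m/s
4–5 s: 10 × 1 = 10 m/s
5–9 s: 4 × 4 = 16 m/s
9–13 s: -9 × 4 = -36 m/s
Δv = -58 m/s, so v(13) = 3 + (-58) = -55 m/s.

-55 m/s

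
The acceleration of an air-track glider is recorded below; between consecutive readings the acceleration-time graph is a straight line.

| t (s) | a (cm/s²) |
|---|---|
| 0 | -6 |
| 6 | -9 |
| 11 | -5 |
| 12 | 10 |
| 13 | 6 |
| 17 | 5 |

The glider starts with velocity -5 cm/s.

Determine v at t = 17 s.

Δv equals the area under the a-t graph; then v = v₀ + Δv.
0–6 s: ½(-6 + -9)(6) = -45 cm/s
6–11 s: ½(-9 + -5)(5) = -35 cm/s
11–12 s: ½(-5 + 10)(1) = 2.5 cm/s
12–13 s: ½(10 + 6)(1) = 8 cm/s
13–17 s: ½(6 + 5)(4) = 22 cm/s
Δv = -47.5 cm/s, so v(17) = -5 + (-47.5) = -52.5 cm/s.

-52.5 cm/s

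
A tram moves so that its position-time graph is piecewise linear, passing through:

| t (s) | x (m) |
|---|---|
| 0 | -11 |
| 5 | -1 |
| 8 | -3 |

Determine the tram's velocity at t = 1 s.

Velocity is the slope of the x-t graph on 0–5 s: (-1 − -11)/(5 − 0) = 2 m/s.

2 m/s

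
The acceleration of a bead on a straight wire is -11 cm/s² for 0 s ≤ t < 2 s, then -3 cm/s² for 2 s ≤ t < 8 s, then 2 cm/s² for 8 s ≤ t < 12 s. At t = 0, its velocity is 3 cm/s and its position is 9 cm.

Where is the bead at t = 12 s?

On each constant-a segment, Δv = aΔt and Δx = v₀Δt + ½aΔt²; chain segment to segment.
0–2 s: v starts 3 cm/s; Δx = 3·2 + ½·-11·2² = -16 cm; v ends -19 cm/s.
2–8 s: v starts -19 cm/s; Δx = -19·6 + ½·-3·6² = -168 cm; v ends -37 cm/s.
8–12 s: v starts -37 cm/s; Δx = -37·4 + ½·2·4² = -132 cm; v ends -29 cm/s.
x(12) = 9 + Σ Δx = -307 cm.

-307 cm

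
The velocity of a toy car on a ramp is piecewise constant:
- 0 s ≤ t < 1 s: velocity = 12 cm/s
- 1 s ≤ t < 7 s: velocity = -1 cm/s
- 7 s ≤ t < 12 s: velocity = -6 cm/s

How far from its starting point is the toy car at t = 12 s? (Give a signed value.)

-24 cm

Displacement is the signed area under the v-t curve.
0–1 s: 12 × 1 = 12 cm
1–7 s: -1 × 6 = -6 cm
7–12 s: -6 × 5 = -30 cm
Net displacement = -24 cm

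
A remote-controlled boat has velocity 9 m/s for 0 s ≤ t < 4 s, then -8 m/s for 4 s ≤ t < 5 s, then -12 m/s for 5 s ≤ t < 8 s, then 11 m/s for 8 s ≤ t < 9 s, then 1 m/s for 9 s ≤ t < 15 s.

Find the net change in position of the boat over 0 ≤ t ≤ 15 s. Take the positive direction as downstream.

Net displacement equals the area under the velocity-time graph (areas below the axis count negative).
0–4 s: 9 × 4 = 36 m
4–5 s: -8 × 1 = -8 m
5–8 s: -12 × 3 = -36 m
8–9 s: 11 × 1 = 11 m
9–15 s: 1 × 6 = 6 m
Net displacement = 9 m

9 m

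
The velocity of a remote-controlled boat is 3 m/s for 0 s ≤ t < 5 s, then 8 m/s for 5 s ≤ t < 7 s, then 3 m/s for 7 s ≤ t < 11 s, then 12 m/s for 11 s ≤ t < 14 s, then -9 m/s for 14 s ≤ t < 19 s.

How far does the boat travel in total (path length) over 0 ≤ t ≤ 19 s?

124 m

Distance (not displacement) is the total path length: add the absolute areas under v-t.
0–5 s: |3| × 5 = 15 m
5–7 s: |8| × 2 = 16 m
7–11 s: |3| × 4 = 12 m
11–14 s: |12| × 3 = 36 m
14–19 s: |-9| × 5 = 45 m
Total distance = 124 m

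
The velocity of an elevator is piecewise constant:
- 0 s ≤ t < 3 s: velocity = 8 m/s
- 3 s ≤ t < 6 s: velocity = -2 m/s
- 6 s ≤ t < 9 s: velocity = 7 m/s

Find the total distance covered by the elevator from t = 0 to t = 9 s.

51 m

Total distance travelled is ∫|v| dt — sum the magnitudes of each area piece.
0–3 s: |8| × 3 = 24 m
3–6 s: |-2| × 3 = 6 m
6–9 s: |7| × 3 = 21 m
Total distance = 51 m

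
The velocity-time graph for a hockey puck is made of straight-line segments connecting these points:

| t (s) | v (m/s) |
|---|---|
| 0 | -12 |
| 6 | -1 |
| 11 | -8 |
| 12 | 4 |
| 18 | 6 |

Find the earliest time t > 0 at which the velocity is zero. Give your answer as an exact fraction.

t = 35/3 s

v changes sign on 11–12 s (from -8 to 4); the graph is linear there, so v = 0 at t = 11 + (8)·(12 − 11)/(4 − -8) = 35/3 s.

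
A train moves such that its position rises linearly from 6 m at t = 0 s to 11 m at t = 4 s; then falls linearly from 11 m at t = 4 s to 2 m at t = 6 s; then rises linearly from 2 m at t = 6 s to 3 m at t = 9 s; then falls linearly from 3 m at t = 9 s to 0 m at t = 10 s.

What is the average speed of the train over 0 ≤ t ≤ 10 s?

Average speed = (total path length)/(elapsed time); on a piecewise-linear x-t graph the path length is Σ|Δx|.
0–4 s: |Δx| = |11 − 6| = 5 m
4–6 s: |Δx| = |2 − 11| = 9 m
6–9 s: |Δx| = |3 − 2| = 1 m
9–10 s: |Δx| = |0 − 3| = 3 m
Total path = 18 m; average speed = 18/10 = 1.8 m/s.

1.8 m/s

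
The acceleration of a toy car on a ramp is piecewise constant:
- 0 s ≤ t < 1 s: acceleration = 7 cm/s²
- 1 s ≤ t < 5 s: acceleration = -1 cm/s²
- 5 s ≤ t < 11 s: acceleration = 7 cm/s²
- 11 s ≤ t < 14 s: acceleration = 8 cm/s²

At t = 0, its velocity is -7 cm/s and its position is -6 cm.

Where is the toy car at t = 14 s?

On each constant-a segment, Δv = aΔt and Δx = v₀Δt + ½aΔt²; chain segment to segment.
0–1 s: v starts -7 cm/s; Δx = -7·1 + ½·7·1² = -3.5 cm; v ends 0 cm/s.
1–5 s: v starts 0 cm/s; Δx = 0·4 + ½·-1·4² = -8 cm; v ends -4 cm/s.
5–11 s: v starts -4 cm/s; Δx = -4·6 + ½·7·6² = 102 cm; v ends 38 cm/s.
11–14 s: v starts 38 cm/s; Δx = 38·3 + ½·8·3² = 150 cm; v ends 62 cm/s.
x(14) = -6 + Σ Δx = 234.5 cm.

234.5 cm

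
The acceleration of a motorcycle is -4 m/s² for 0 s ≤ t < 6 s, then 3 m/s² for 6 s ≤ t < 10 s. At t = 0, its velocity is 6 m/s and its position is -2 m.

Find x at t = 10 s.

On each constant-a segment, Δv = aΔt and Δx = v₀Δt + ½aΔt²; chain segment to segment.
0–6 s: v starts 6 m/s; Δx = 6·6 + ½·-4·6² = -36 m; v ends -18 m/s.
6–10 s: v starts -18 m/s; Δx = -18·4 + ½·3·4² = -48 m; v ends -6 m/s.
x(10) = -2 + Σ Δx = -86 m.

-86 m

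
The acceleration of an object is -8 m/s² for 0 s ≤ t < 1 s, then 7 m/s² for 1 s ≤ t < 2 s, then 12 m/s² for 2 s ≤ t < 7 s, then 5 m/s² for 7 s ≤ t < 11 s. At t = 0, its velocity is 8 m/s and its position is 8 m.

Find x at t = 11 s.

On each constant-a segment, Δv = aΔt and Δx = v₀Δt + ½aΔt²; chain segment to segment.
0–1 s: v starts 8 m/s; Δx = 8·1 + ½·-8·1² = 4 m; v ends 0 m/s.
1–2 s: v starts 0 m/s; Δx = 0·1 + ½·7·1² = 3.5 m; v ends 7 m/s.
2–7 s: v starts 7 m/s; Δx = 7·5 + ½·12·5² = 185 m; v ends 67 m/s.
7–11 s: v starts 67 m/s; Δx = 67·4 + ½·5·4² = 308 m; v ends 87 m/s.
x(11) = 8 + Σ Δx = 508.5 m.

508.5 m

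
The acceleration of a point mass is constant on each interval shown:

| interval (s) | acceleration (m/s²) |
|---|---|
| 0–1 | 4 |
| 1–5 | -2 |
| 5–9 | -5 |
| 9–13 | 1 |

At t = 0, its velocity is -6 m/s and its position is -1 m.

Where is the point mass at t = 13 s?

-221 m

On each constant-a segment, Δv = aΔt and Δx = v₀Δt + ½aΔt²; chain segment to segment.
0–1 s: v starts -6 m/s; Δx = -6·1 + ½·4·1² = -4 m; v ends -2 m/s.
1–5 s: v starts -2 m/s; Δx = -2·4 + ½·-2·4² = -24 m; v ends -10 m/s.
5–9 s: v starts -10 m/s; Δx = -10·4 + ½·-5·4² = -80 m; v ends -30 m/s.
9–13 s: v starts -30 m/s; Δx = -30·4 + ½·1·4² = -112 m; v ends -26 m/s.
x(13) = -1 + Σ Δx = -221 m.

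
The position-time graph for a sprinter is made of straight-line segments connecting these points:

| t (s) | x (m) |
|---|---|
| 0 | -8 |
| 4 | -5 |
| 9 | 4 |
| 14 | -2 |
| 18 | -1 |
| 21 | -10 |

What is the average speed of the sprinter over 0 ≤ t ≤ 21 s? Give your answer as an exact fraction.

4/3 m/s

Average speed = (total path length)/(elapsed time); on a piecewise-linear x-t graph the path length is Σ|Δx|.
0–4 s: |Δx| = |-5 − -8| = 3 m
4–9 s: |Δx| = |4 − -5| = 9 m
9–14 s: |Δx| = |-2 − 4| = 6 m
14–18 s: |Δx| = |-1 − -2| = 1 m
18–21 s: |Δx| = |-10 − -1| = 9 m
Total path = 28 m; average speed = 28/21 = 4/3 m/s.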